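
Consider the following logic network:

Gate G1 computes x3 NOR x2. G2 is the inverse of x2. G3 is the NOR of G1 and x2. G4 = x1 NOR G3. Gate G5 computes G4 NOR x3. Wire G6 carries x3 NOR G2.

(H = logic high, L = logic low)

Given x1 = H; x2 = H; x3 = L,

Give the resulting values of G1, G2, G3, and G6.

G1 = L, G2 = L, G3 = L, G6 = H

G1 = x3 NOR x2 = L NOR H = L
G2 = NOT x2 = NOT H = L
G3 = G1 NOR x2 = L NOR H = L
G6 = x3 NOR G2 = L NOR L = H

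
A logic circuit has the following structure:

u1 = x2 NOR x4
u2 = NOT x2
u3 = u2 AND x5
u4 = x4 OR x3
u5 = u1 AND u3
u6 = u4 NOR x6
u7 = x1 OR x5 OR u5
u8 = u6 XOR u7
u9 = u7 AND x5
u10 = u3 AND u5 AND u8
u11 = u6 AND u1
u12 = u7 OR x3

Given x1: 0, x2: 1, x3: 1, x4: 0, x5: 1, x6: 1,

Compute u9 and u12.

u1 = x2 NOR x4 = 1 NOR 0 = 0
u2 = NOT x2 = NOT 1 = 0
u3 = u2 AND x5 = 0 AND 1 = 0
u5 = u1 AND u3 = 0 AND 0 = 0
u7 = x1 OR x5 OR u5 = 0 OR 1 OR 0 = 1
u9 = u7 AND x5 = 1 AND 1 = 1
u12 = u7 OR x3 = 1 OR 1 = 1

u9 = 1, u12 = 1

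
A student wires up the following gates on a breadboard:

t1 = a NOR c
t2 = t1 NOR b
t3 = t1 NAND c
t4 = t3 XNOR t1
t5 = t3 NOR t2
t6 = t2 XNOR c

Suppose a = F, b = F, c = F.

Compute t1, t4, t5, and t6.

t1 = a NOR c = F NOR F = T
t2 = t1 NOR b = T NOR F = F
t3 = t1 NAND c = T NAND F = T
t4 = t3 XNOR t1 = T XNOR T = T
t5 = t3 NOR t2 = T NOR F = F
t6 = t2 XNOR c = F XNOR F = T

t1 = T  t4 = T  t5 = F  t6 = T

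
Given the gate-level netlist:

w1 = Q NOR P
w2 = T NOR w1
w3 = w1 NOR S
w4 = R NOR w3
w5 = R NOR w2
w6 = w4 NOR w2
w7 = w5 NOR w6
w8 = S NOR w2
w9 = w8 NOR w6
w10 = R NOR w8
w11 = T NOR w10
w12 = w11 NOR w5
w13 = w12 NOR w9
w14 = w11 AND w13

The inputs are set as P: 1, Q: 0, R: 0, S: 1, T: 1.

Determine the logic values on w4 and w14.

w4 = 1  w14 = 0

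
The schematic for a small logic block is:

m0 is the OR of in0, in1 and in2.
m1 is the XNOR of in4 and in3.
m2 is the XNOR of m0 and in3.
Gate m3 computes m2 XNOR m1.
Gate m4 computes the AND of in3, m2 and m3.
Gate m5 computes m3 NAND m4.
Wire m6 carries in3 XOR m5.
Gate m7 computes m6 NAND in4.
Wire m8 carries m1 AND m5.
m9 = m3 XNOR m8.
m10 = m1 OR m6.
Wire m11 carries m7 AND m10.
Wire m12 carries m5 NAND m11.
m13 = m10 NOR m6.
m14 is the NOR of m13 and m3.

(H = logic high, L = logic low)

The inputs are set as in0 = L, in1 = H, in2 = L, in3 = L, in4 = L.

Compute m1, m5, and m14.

m1 = H, m5 = H, m14 = H

m0 = in0 OR in1 OR in2 = L OR H OR L = H
m1 = in4 XNOR in3 = L XNOR L = H
m2 = m0 XNOR in3 = H XNOR L = L
m3 = m2 XNOR m1 = L XNOR H = L
m4 = in3 AND m2 AND m3 = L AND L AND L = L
m5 = m3 NAND m4 = L NAND L = H
m6 = in3 XOR m5 = L XOR H = H
m10 = m1 OR m6 = H OR H = H
m13 = m10 NOR m6 = H NOR H = L
m14 = m13 NOR m3 = L NOR L = H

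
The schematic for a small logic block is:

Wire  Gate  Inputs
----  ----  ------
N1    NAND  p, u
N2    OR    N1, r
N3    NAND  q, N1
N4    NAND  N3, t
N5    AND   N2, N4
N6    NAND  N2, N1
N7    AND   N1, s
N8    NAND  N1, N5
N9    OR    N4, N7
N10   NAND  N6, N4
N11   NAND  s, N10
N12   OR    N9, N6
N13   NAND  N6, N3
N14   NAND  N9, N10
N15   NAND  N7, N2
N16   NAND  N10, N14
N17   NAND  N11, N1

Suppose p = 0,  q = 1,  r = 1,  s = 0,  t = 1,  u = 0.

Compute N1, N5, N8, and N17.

N1 = 1  N5 = 1  N8 = 0  N17 = 0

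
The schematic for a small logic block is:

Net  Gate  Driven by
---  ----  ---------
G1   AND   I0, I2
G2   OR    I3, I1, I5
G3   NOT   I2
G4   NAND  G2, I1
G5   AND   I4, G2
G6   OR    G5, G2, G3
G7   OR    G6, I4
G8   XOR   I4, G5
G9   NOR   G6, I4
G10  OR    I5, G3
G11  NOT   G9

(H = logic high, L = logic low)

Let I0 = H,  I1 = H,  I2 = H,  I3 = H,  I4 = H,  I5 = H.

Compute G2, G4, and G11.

G2 = I3 OR I1 OR I5 = H OR H OR H = H
G3 = NOT I2 = NOT H = L
G4 = G2 NAND I1 = H NAND H = L
G5 = I4 AND G2 = H AND H = H
G6 = G5 OR G2 OR G3 = H OR H OR L = H
G9 = G6 NOR I4 = H NOR H = L
G11 = NOT G9 = NOT L = H

G2 = H, G4 = L, G11 = H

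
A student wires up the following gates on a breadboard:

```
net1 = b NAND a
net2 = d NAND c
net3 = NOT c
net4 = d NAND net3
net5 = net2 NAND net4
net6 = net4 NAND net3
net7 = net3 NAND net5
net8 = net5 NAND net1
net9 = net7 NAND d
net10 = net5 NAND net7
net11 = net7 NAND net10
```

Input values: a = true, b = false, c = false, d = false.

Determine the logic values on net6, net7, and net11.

net2 = d NAND c = false NAND false = true
net3 = NOT c = NOT false = true
net4 = d NAND net3 = false NAND true = true
net5 = net2 NAND net4 = true NAND true = false
net6 = net4 NAND net3 = true NAND true = false
net7 = net3 NAND net5 = true NAND false = true
net10 = net5 NAND net7 = false NAND true = true
net11 = net7 NAND net10 = true NAND true = false

net6 = false  net7 = true  net11 = false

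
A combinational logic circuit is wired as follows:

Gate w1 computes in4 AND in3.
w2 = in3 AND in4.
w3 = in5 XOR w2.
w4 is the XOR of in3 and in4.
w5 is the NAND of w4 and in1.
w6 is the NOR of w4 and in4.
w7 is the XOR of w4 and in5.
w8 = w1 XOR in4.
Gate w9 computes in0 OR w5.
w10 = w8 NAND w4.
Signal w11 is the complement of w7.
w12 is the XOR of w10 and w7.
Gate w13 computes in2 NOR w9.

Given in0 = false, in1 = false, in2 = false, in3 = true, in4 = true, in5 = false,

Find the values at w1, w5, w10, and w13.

w1 = in4 AND in3 = true AND true = true
w4 = in3 XOR in4 = true XOR true = false
w5 = w4 NAND in1 = false NAND false = true
w8 = w1 XOR in4 = true XOR true = false
w9 = in0 OR w5 = false OR true = true
w10 = w8 NAND w4 = false NAND false = true
w13 = in2 NOR w9 = false NOR true = false

w1 = true  w5 = true  w10 = true  w13 = false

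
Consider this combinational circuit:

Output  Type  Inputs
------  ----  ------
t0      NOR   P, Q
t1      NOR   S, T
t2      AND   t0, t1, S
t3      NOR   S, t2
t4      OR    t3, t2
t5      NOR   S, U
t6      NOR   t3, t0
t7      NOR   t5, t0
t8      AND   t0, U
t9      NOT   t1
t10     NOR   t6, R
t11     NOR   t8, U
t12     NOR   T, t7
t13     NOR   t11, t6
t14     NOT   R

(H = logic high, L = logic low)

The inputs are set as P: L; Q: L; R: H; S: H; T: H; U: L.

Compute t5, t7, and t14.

t5 = L; t7 = L; t14 = L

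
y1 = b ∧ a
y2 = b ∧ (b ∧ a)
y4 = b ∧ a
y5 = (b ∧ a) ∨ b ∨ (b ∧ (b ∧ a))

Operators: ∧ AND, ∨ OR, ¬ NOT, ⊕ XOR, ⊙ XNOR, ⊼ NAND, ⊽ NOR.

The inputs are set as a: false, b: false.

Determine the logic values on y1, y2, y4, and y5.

y1 = false  y2 = false  y4 = false  y5 = false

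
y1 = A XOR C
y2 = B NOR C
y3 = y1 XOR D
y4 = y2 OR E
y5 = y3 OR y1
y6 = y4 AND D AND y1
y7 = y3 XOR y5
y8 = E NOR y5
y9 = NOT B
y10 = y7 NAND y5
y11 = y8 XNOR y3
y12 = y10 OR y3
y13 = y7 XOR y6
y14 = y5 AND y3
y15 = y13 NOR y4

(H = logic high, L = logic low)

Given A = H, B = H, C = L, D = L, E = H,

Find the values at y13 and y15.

y13 = L, y15 = L

y1 = A XOR C = H XOR L = H
y2 = B NOR C = H NOR L = L
y3 = y1 XOR D = H XOR L = H
y4 = y2 OR E = L OR H = H
y5 = y3 OR y1 = H OR H = H
y6 = y4 AND D AND y1 = H AND L AND H = L
y7 = y3 XOR y5 = H XOR H = L
y13 = y7 XOR y6 = L XOR L = L
y15 = y13 NOR y4 = L NOR H = L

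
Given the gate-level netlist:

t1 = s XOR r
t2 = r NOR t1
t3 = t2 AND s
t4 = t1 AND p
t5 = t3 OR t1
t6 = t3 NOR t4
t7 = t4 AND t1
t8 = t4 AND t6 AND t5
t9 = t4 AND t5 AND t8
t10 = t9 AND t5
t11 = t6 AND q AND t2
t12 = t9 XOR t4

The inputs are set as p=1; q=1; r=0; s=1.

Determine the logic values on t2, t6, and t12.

t2 = 0, t6 = 0, t12 = 1

t1 = s XOR r = 1 XOR 0 = 1
t2 = r NOR t1 = 0 NOR 1 = 0
t3 = t2 AND s = 0 AND 1 = 0
t4 = t1 AND p = 1 AND 1 = 1
t5 = t3 OR t1 = 0 OR 1 = 1
t6 = t3 NOR t4 = 0 NOR 1 = 0
t8 = t4 AND t6 AND t5 = 1 AND 0 AND 1 = 0
t9 = t4 AND t5 AND t8 = 1 AND 1 AND 0 = 0
t12 = t9 XOR t4 = 0 XOR 1 = 1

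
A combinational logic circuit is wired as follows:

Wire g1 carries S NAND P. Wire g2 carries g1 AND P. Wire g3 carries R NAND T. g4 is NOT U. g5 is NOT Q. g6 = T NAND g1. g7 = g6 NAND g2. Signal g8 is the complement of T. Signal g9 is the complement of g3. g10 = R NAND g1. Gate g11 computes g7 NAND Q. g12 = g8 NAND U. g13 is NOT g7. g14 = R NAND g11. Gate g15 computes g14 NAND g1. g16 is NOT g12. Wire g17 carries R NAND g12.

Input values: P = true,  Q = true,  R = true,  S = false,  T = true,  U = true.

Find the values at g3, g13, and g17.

g1 = S NAND P = false NAND true = true
g2 = g1 AND P = true AND true = true
g3 = R NAND T = true NAND true = false
g6 = T NAND g1 = true NAND true = false
g7 = g6 NAND g2 = false NAND true = true
g8 = NOT T = NOT true = false
g12 = g8 NAND U = false NAND true = true
g13 = NOT g7 = NOT true = false
g17 = R NAND g12 = true NAND true = false

g3 = false  g13 = false  g17 = false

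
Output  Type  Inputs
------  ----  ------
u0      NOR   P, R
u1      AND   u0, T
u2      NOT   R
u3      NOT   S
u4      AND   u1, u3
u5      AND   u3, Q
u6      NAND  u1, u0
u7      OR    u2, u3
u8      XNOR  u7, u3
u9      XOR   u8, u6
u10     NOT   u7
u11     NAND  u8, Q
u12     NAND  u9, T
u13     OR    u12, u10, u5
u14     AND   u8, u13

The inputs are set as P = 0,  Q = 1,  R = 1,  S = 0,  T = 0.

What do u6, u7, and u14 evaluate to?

u0 = P NOR R = 0 NOR 1 = 0
u1 = u0 AND T = 0 AND 0 = 0
u2 = NOT R = NOT 1 = 0
u3 = NOT S = NOT 0 = 1
u5 = u3 AND Q = 1 AND 1 = 1
u6 = u1 NAND u0 = 0 NAND 0 = 1
u7 = u2 OR u3 = 0 OR 1 = 1
u8 = u7 XNOR u3 = 1 XNOR 1 = 1
u9 = u8 XOR u6 = 1 XOR 1 = 0
u10 = NOT u7 = NOT 1 = 0
u12 = u9 NAND T = 0 NAND 0 = 1
u13 = u12 OR u10 OR u5 = 1 OR 0 OR 1 = 1
u14 = u8 AND u13 = 1 AND 1 = 1

u6 = 1  u7 = 1  u14 = 1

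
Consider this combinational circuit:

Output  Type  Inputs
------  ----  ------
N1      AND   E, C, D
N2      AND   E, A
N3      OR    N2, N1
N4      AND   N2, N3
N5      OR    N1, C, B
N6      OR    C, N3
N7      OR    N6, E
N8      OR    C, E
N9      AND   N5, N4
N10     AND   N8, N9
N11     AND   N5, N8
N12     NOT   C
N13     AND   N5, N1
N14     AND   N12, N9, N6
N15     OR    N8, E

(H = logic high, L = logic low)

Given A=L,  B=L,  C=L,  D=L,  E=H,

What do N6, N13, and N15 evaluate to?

N1 = E AND C AND D = H AND L AND L = L
N2 = E AND A = H AND L = L
N3 = N2 OR N1 = L OR L = L
N5 = N1 OR C OR B = L OR L OR L = L
N6 = C OR N3 = L OR L = L
N8 = C OR E = L OR H = H
N13 = N5 AND N1 = L AND L = L
N15 = N8 OR E = H OR H = H

N6 = L, N13 = L, N15 = H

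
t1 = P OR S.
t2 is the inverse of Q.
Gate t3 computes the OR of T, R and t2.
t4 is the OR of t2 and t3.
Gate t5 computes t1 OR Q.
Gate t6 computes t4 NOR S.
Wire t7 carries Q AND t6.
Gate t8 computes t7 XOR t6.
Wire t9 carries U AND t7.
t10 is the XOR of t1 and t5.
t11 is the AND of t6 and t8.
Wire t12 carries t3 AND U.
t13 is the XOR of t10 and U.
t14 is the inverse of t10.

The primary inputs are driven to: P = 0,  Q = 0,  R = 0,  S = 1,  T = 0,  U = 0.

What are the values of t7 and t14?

t1 = P OR S = 0 OR 1 = 1
t2 = NOT Q = NOT 0 = 1
t3 = T OR R OR t2 = 0 OR 0 OR 1 = 1
t4 = t2 OR t3 = 1 OR 1 = 1
t5 = t1 OR Q = 1 OR 0 = 1
t6 = t4 NOR S = 1 NOR 1 = 0
t7 = Q AND t6 = 0 AND 0 = 0
t10 = t1 XOR t5 = 1 XOR 1 = 0
t14 = NOT t10 = NOT 0 = 1

t7 = 0  t14 = 1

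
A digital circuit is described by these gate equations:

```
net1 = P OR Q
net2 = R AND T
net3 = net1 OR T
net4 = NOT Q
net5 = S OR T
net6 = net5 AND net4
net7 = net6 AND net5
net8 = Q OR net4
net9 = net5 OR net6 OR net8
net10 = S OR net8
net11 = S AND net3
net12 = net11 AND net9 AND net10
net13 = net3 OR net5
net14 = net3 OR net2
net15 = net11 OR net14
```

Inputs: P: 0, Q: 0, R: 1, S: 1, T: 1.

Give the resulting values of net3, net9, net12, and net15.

net1 = P OR Q = 0 OR 0 = 0
net2 = R AND T = 1 AND 1 = 1
net3 = net1 OR T = 0 OR 1 = 1
net4 = NOT Q = NOT 0 = 1
net5 = S OR T = 1 OR 1 = 1
net6 = net5 AND net4 = 1 AND 1 = 1
net8 = Q OR net4 = 0 OR 1 = 1
net9 = net5 OR net6 OR net8 = 1 OR 1 OR 1 = 1
net10 = S OR net8 = 1 OR 1 = 1
net11 = S AND net3 = 1 AND 1 = 1
net12 = net11 AND net9 AND net10 = 1 AND 1 AND 1 = 1
net14 = net3 OR net2 = 1 OR 1 = 1
net15 = net11 OR net14 = 1 OR 1 = 1

net3 = 1; net9 = 1; net12 = 1; net15 = 1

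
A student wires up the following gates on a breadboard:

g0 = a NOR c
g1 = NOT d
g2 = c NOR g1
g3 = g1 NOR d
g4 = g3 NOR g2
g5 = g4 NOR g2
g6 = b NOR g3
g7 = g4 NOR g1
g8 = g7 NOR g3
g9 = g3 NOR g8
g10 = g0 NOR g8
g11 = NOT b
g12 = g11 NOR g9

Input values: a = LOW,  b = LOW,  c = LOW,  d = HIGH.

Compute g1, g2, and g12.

g1 = NOT d = NOT HIGH = LOW
g2 = c NOR g1 = LOW NOR LOW = HIGH
g3 = g1 NOR d = LOW NOR HIGH = LOW
g4 = g3 NOR g2 = LOW NOR HIGH = LOW
g7 = g4 NOR g1 = LOW NOR LOW = HIGH
g8 = g7 NOR g3 = HIGH NOR LOW = LOW
g9 = g3 NOR g8 = LOW NOR LOW = HIGH
g11 = NOT b = NOT LOW = HIGH
g12 = g11 NOR g9 = HIGH NOR HIGH = LOW

g1 = LOW; g2 = HIGH; g12 = LOW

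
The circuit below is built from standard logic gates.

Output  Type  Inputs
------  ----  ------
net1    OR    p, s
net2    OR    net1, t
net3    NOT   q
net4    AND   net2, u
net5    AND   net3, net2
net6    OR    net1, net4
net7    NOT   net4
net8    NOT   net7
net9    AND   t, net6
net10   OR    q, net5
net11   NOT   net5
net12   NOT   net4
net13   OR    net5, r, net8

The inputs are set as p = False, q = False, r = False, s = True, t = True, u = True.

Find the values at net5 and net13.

net1 = p OR s = False OR True = True
net2 = net1 OR t = True OR True = True
net3 = NOT q = NOT False = True
net4 = net2 AND u = True AND True = True
net5 = net3 AND net2 = True AND True = True
net7 = NOT net4 = NOT True = False
net8 = NOT net7 = NOT False = True
net13 = net5 OR r OR net8 = True OR False OR True = True

net5 = True  net13 = True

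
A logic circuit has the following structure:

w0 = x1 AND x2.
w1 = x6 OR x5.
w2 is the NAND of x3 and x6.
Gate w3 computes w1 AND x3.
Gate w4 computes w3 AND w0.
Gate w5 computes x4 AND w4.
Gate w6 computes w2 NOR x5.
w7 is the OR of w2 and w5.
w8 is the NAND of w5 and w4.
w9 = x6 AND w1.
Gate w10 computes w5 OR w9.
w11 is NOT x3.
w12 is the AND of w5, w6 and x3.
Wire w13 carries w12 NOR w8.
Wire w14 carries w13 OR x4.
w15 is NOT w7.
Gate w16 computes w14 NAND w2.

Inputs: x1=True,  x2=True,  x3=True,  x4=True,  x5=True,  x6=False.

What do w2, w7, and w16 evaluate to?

w2 = True; w7 = True; w16 = False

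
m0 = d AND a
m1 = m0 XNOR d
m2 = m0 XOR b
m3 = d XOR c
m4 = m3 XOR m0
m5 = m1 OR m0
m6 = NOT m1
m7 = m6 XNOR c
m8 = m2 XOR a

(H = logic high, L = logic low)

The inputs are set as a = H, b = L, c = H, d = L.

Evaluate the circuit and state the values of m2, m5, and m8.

m0 = d AND a = L AND H = L
m1 = m0 XNOR d = L XNOR L = H
m2 = m0 XOR b = L XOR L = L
m5 = m1 OR m0 = H OR L = H
m8 = m2 XOR a = L XOR H = H

m2 = L; m5 = H; m8 = H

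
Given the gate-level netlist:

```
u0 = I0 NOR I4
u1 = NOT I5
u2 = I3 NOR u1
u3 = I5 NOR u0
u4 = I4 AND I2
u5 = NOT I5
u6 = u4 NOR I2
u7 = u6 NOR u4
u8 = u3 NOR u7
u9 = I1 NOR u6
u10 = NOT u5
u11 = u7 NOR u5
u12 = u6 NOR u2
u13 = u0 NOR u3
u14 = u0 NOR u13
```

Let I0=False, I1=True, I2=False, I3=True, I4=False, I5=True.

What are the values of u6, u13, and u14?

u0 = I0 NOR I4 = False NOR False = True
u3 = I5 NOR u0 = True NOR True = False
u4 = I4 AND I2 = False AND False = False
u6 = u4 NOR I2 = False NOR False = True
u13 = u0 NOR u3 = True NOR False = False
u14 = u0 NOR u13 = True NOR False = False

u6 = True, u13 = False, u14 = False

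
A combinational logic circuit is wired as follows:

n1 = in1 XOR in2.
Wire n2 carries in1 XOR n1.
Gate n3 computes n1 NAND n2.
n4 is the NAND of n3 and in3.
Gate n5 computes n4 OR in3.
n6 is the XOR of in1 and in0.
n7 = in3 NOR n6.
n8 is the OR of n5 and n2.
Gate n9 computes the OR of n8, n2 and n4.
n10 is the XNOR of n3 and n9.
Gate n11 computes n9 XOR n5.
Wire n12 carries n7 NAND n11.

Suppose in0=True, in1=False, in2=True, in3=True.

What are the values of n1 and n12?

n1 = True  n12 = True

n1 = in1 XOR in2 = False XOR True = True
n2 = in1 XOR n1 = False XOR True = True
n3 = n1 NAND n2 = True NAND True = False
n4 = n3 NAND in3 = False NAND True = True
n5 = n4 OR in3 = True OR True = True
n6 = in1 XOR in0 = False XOR True = True
n7 = in3 NOR n6 = True NOR True = False
n8 = n5 OR n2 = True OR True = True
n9 = n8 OR n2 OR n4 = True OR True OR True = True
n11 = n9 XOR n5 = True XOR True = False
n12 = n7 NAND n11 = False NAND False = True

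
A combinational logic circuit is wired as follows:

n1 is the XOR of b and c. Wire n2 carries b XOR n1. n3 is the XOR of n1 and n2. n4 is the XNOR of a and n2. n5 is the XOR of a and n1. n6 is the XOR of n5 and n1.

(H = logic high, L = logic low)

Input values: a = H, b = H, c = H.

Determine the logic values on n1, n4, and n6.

n1 = L, n4 = H, n6 = H

n1 = b XOR c = H XOR H = L
n2 = b XOR n1 = H XOR L = H
n4 = a XNOR n2 = H XNOR H = H
n5 = a XOR n1 = H XOR L = H
n6 = n5 XOR n1 = H XOR L = H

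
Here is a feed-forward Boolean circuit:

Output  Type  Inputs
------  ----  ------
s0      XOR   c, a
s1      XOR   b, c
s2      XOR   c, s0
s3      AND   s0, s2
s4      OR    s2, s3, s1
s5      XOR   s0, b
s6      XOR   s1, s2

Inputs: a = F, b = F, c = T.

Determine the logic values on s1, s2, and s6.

s1 = T; s2 = F; s6 = T

s0 = c XOR a = T XOR F = T
s1 = b XOR c = F XOR T = T
s2 = c XOR s0 = T XOR T = F
s6 = s1 XOR s2 = T XOR F = T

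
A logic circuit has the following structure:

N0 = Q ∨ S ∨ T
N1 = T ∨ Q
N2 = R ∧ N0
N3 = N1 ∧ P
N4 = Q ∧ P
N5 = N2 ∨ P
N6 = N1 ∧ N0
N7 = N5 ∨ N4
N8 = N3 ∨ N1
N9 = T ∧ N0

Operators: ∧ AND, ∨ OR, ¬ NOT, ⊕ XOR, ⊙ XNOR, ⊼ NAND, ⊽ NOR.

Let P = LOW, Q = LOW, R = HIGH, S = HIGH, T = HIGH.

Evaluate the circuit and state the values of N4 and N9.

N4 = LOW  N9 = HIGH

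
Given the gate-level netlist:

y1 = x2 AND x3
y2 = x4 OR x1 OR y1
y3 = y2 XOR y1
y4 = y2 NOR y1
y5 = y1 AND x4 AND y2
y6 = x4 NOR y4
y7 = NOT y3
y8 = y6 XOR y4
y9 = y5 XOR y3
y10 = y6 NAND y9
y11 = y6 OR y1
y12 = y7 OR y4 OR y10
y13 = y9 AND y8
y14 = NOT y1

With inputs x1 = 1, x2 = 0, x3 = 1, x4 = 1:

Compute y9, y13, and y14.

y1 = x2 AND x3 = 0 AND 1 = 0
y2 = x4 OR x1 OR y1 = 1 OR 1 OR 0 = 1
y3 = y2 XOR y1 = 1 XOR 0 = 1
y4 = y2 NOR y1 = 1 NOR 0 = 0
y5 = y1 AND x4 AND y2 = 0 AND 1 AND 1 = 0
y6 = x4 NOR y4 = 1 NOR 0 = 0
y8 = y6 XOR y4 = 0 XOR 0 = 0
y9 = y5 XOR y3 = 0 XOR 1 = 1
y13 = y9 AND y8 = 1 AND 0 = 0
y14 = NOT y1 = NOT 0 = 1

y9 = 1; y13 = 0; y14 = 1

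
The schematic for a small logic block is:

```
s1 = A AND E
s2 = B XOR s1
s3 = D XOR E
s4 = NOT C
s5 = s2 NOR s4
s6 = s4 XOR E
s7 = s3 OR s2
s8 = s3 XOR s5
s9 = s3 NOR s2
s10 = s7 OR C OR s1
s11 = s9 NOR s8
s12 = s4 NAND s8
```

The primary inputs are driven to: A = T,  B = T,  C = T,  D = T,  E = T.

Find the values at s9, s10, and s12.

s9 = T  s10 = T  s12 = T

s1 = A AND E = T AND T = T
s2 = B XOR s1 = T XOR T = F
s3 = D XOR E = T XOR T = F
s4 = NOT C = NOT T = F
s5 = s2 NOR s4 = F NOR F = T
s7 = s3 OR s2 = F OR F = F
s8 = s3 XOR s5 = F XOR T = T
s9 = s3 NOR s2 = F NOR F = T
s10 = s7 OR C OR s1 = F OR T OR T = T
s12 = s4 NAND s8 = F NAND T = T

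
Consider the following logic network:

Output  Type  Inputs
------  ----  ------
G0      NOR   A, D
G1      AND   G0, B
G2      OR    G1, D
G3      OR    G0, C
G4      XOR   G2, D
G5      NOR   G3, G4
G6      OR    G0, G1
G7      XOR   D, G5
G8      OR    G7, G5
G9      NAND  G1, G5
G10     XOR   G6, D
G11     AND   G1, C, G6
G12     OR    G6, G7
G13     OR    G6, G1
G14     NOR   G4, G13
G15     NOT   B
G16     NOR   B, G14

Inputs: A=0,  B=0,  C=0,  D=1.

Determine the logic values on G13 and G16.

G13 = 0, G16 = 0

G0 = A NOR D = 0 NOR 1 = 0
G1 = G0 AND B = 0 AND 0 = 0
G2 = G1 OR D = 0 OR 1 = 1
G4 = G2 XOR D = 1 XOR 1 = 0
G6 = G0 OR G1 = 0 OR 0 = 0
G13 = G6 OR G1 = 0 OR 0 = 0
G14 = G4 NOR G13 = 0 NOR 0 = 1
G16 = B NOR G14 = 0 NOR 1 = 0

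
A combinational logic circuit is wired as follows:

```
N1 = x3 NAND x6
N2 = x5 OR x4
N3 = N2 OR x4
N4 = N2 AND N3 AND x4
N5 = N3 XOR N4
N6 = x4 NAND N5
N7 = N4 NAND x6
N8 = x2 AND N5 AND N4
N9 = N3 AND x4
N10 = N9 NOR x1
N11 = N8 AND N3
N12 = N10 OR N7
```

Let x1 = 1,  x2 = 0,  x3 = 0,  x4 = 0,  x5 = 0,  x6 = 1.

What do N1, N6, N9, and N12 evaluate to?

N1 = x3 NAND x6 = 0 NAND 1 = 1
N2 = x5 OR x4 = 0 OR 0 = 0
N3 = N2 OR x4 = 0 OR 0 = 0
N4 = N2 AND N3 AND x4 = 0 AND 0 AND 0 = 0
N5 = N3 XOR N4 = 0 XOR 0 = 0
N6 = x4 NAND N5 = 0 NAND 0 = 1
N7 = N4 NAND x6 = 0 NAND 1 = 1
N9 = N3 AND x4 = 0 AND 0 = 0
N10 = N9 NOR x1 = 0 NOR 1 = 0
N12 = N10 OR N7 = 0 OR 1 = 1

N1 = 1, N6 = 1, N9 = 0, N12 = 1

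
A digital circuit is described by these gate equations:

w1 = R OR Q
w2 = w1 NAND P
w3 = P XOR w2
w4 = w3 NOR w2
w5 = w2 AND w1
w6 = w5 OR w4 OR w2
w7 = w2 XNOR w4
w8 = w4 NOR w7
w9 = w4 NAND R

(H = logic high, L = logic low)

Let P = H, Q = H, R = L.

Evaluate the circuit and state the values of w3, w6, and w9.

w3 = H, w6 = L, w9 = H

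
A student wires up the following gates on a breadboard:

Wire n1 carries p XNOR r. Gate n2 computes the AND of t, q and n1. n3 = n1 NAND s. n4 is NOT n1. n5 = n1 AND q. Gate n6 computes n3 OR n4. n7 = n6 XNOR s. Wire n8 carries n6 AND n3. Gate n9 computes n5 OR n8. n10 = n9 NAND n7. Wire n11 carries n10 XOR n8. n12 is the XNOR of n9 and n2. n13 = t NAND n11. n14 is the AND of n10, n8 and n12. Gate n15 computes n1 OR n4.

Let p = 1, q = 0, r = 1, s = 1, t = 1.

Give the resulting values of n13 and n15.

n13 = 0  n15 = 1

n1 = p XNOR r = 1 XNOR 1 = 1
n3 = n1 NAND s = 1 NAND 1 = 0
n4 = NOT n1 = NOT 1 = 0
n5 = n1 AND q = 1 AND 0 = 0
n6 = n3 OR n4 = 0 OR 0 = 0
n7 = n6 XNOR s = 0 XNOR 1 = 0
n8 = n6 AND n3 = 0 AND 0 = 0
n9 = n5 OR n8 = 0 OR 0 = 0
n10 = n9 NAND n7 = 0 NAND 0 = 1
n11 = n10 XOR n8 = 1 XOR 0 = 1
n13 = t NAND n11 = 1 NAND 1 = 0
n15 = n1 OR n4 = 1 OR 0 = 1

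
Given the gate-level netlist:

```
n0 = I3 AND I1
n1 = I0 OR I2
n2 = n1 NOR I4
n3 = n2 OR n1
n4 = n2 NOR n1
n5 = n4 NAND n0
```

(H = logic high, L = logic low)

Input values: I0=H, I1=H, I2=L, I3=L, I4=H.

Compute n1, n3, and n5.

n1 = H; n3 = H; n5 = H

n0 = I3 AND I1 = L AND H = L
n1 = I0 OR I2 = H OR L = H
n2 = n1 NOR I4 = H NOR H = L
n3 = n2 OR n1 = L OR H = H
n4 = n2 NOR n1 = L NOR H = L
n5 = n4 NAND n0 = L NAND L = H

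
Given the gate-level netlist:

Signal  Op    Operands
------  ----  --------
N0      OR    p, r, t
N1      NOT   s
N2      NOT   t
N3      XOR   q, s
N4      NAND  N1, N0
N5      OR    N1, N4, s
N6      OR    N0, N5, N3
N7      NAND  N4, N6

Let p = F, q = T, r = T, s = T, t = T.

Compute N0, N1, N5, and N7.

N0 = T  N1 = F  N5 = T  N7 = F

N0 = p OR r OR t = F OR T OR T = T
N1 = NOT s = NOT T = F
N3 = q XOR s = T XOR T = F
N4 = N1 NAND N0 = F NAND T = T
N5 = N1 OR N4 OR s = F OR T OR T = T
N6 = N0 OR N5 OR N3 = T OR T OR F = T
N7 = N4 NAND N6 = T NAND T = F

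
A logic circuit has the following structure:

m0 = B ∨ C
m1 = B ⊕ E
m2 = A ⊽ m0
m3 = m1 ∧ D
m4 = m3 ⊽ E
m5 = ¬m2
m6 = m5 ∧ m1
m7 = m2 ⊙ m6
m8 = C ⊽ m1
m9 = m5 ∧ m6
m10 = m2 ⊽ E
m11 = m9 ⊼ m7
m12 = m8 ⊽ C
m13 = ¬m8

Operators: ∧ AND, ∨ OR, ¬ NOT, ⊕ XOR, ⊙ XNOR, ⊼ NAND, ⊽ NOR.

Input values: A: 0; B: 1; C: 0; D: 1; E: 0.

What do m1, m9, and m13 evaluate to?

m1 = 1, m9 = 1, m13 = 1

m0 = B OR C = 1 OR 0 = 1
m1 = B XOR E = 1 XOR 0 = 1
m2 = A NOR m0 = 0 NOR 1 = 0
m5 = NOT m2 = NOT 0 = 1
m6 = m5 AND m1 = 1 AND 1 = 1
m8 = C NOR m1 = 0 NOR 1 = 0
m9 = m5 AND m6 = 1 AND 1 = 1
m13 = NOT m8 = NOT 0 = 1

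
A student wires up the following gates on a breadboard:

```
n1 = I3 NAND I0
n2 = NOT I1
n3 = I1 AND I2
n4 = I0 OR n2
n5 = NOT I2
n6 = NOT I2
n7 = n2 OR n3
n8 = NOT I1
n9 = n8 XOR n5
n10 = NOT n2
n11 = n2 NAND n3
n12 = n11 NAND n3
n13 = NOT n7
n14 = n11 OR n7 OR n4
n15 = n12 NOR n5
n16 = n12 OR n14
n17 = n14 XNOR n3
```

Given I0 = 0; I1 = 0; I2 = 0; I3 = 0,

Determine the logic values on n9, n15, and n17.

n2 = NOT I1 = NOT 0 = 1
n3 = I1 AND I2 = 0 AND 0 = 0
n4 = I0 OR n2 = 0 OR 1 = 1
n5 = NOT I2 = NOT 0 = 1
n7 = n2 OR n3 = 1 OR 0 = 1
n8 = NOT I1 = NOT 0 = 1
n9 = n8 XOR n5 = 1 XOR 1 = 0
n11 = n2 NAND n3 = 1 NAND 0 = 1
n12 = n11 NAND n3 = 1 NAND 0 = 1
n14 = n11 OR n7 OR n4 = 1 OR 1 OR 1 = 1
n15 = n12 NOR n5 = 1 NOR 1 = 0
n17 = n14 XNOR n3 = 1 XNOR 0 = 0

n9 = 0  n15 = 0  n17 = 0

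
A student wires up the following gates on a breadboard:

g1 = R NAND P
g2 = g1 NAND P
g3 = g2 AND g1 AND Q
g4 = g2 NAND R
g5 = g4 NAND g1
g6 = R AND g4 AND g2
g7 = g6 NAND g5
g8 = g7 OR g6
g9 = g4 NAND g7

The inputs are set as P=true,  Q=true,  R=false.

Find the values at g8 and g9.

g8 = true, g9 = false

g1 = R NAND P = false NAND true = true
g2 = g1 NAND P = true NAND true = false
g4 = g2 NAND R = false NAND false = true
g5 = g4 NAND g1 = true NAND true = false
g6 = R AND g4 AND g2 = false AND true AND false = false
g7 = g6 NAND g5 = false NAND false = true
g8 = g7 OR g6 = true OR false = true
g9 = g4 NAND g7 = true NAND true = false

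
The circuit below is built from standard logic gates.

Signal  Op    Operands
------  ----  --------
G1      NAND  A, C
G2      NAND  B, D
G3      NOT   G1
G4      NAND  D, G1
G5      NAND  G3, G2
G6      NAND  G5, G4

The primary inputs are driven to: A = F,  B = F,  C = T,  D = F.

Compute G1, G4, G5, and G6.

G1 = A NAND C = F NAND T = T
G2 = B NAND D = F NAND F = T
G3 = NOT G1 = NOT T = F
G4 = D NAND G1 = F NAND T = T
G5 = G3 NAND G2 = F NAND T = T
G6 = G5 NAND G4 = T NAND T = F

G1 = T; G4 = T; G5 = T; G6 = F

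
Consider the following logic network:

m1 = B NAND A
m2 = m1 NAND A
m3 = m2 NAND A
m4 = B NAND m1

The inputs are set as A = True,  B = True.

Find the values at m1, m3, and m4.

m1 = False; m3 = False; m4 = True

m1 = B NAND A = True NAND True = False
m2 = m1 NAND A = False NAND True = True
m3 = m2 NAND A = True NAND True = False
m4 = B NAND m1 = True NAND False = True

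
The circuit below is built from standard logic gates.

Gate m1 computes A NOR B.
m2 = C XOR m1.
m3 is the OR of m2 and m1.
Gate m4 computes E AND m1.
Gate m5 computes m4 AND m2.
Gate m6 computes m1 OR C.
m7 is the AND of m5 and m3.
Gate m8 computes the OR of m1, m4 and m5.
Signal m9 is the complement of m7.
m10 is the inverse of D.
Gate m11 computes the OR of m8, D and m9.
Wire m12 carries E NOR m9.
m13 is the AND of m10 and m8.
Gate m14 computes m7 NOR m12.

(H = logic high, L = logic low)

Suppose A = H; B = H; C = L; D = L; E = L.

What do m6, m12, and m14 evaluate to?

m1 = A NOR B = H NOR H = L
m2 = C XOR m1 = L XOR L = L
m3 = m2 OR m1 = L OR L = L
m4 = E AND m1 = L AND L = L
m5 = m4 AND m2 = L AND L = L
m6 = m1 OR C = L OR L = L
m7 = m5 AND m3 = L AND L = L
m9 = NOT m7 = NOT L = H
m12 = E NOR m9 = L NOR H = L
m14 = m7 NOR m12 = L NOR L = H

m6 = L, m12 = L, m14 = H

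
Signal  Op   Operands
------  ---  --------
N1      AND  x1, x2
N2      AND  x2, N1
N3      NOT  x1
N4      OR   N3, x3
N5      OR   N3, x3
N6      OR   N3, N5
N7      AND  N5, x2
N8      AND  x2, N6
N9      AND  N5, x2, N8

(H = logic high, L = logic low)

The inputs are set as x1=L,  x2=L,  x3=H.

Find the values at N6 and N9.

N3 = NOT x1 = NOT L = H
N5 = N3 OR x3 = H OR H = H
N6 = N3 OR N5 = H OR H = H
N8 = x2 AND N6 = L AND H = L
N9 = N5 AND x2 AND N8 = H AND L AND L = L

N6 = H; N9 = L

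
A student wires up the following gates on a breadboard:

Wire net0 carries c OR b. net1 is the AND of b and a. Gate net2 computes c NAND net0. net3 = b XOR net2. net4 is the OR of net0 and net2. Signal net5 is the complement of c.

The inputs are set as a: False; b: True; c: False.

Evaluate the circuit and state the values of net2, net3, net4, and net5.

net2 = True, net3 = False, net4 = True, net5 = True

net0 = c OR b = False OR True = True
net2 = c NAND net0 = False NAND True = True
net3 = b XOR net2 = True XOR True = False
net4 = net0 OR net2 = True OR True = True
net5 = NOT c = NOT False = True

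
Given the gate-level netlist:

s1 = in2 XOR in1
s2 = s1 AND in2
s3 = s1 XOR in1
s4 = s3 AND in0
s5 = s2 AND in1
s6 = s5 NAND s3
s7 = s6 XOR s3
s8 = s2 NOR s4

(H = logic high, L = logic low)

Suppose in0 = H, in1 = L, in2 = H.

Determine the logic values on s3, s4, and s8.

s1 = in2 XOR in1 = H XOR L = H
s2 = s1 AND in2 = H AND H = H
s3 = s1 XOR in1 = H XOR L = H
s4 = s3 AND in0 = H AND H = H
s8 = s2 NOR s4 = H NOR H = L

s3 = H  s4 = H  s8 = L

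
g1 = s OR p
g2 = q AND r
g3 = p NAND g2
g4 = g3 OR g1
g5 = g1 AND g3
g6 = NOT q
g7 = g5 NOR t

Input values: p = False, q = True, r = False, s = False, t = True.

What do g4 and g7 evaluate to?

g4 = True, g7 = False

g1 = s OR p = False OR False = False
g2 = q AND r = True AND False = False
g3 = p NAND g2 = False NAND False = True
g4 = g3 OR g1 = True OR False = True
g5 = g1 AND g3 = False AND True = False
g7 = g5 NOR t = False NOR True = False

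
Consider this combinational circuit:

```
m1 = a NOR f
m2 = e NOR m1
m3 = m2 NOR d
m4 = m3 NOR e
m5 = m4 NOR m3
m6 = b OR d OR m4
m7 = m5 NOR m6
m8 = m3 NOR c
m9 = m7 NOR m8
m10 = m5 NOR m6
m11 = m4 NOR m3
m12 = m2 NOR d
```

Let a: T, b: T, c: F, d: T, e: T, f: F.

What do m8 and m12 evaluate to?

m8 = T; m12 = F

m1 = a NOR f = T NOR F = F
m2 = e NOR m1 = T NOR F = F
m3 = m2 NOR d = F NOR T = F
m8 = m3 NOR c = F NOR F = T
m12 = m2 NOR d = F NOR T = F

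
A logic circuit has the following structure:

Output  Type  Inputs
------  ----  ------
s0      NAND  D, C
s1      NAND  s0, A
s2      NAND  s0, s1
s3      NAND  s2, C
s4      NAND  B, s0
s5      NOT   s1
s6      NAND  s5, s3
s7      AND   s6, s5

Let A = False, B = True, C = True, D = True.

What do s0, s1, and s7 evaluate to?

s0 = False, s1 = True, s7 = False

s0 = D NAND C = True NAND True = False
s1 = s0 NAND A = False NAND False = True
s2 = s0 NAND s1 = False NAND True = True
s3 = s2 NAND C = True NAND True = False
s5 = NOT s1 = NOT True = False
s6 = s5 NAND s3 = False NAND False = True
s7 = s6 AND s5 = True AND False = False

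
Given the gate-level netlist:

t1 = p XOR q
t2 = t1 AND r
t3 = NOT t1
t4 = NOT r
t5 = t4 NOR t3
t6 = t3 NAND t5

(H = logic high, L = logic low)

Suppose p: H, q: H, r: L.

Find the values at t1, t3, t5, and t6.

t1 = p XOR q = H XOR H = L
t3 = NOT t1 = NOT L = H
t4 = NOT r = NOT L = H
t5 = t4 NOR t3 = H NOR H = L
t6 = t3 NAND t5 = H NAND L = H

t1 = L; t3 = H; t5 = L; t6 = H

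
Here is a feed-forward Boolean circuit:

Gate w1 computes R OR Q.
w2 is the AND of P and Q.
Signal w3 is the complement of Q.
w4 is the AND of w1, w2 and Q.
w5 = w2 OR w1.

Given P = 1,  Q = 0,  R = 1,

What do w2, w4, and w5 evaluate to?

w1 = R OR Q = 1 OR 0 = 1
w2 = P AND Q = 1 AND 0 = 0
w4 = w1 AND w2 AND Q = 1 AND 0 AND 0 = 0
w5 = w2 OR w1 = 0 OR 1 = 1

w2 = 0; w4 = 0; w5 = 1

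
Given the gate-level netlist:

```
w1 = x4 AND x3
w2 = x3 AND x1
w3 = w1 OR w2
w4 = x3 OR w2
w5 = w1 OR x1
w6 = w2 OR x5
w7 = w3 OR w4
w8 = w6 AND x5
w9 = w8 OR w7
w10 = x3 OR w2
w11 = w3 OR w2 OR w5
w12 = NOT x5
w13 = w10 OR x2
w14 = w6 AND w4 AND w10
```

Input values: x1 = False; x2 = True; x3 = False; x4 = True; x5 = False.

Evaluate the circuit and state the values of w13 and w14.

w13 = True; w14 = False

w2 = x3 AND x1 = False AND False = False
w4 = x3 OR w2 = False OR False = False
w6 = w2 OR x5 = False OR False = False
w10 = x3 OR w2 = False OR False = False
w13 = w10 OR x2 = False OR True = True
w14 = w6 AND w4 AND w10 = False AND False AND False = False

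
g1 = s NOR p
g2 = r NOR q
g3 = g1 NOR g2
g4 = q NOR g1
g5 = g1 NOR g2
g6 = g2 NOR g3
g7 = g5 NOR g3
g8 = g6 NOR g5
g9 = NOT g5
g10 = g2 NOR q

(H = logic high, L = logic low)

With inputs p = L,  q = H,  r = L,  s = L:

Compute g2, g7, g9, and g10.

g1 = s NOR p = L NOR L = H
g2 = r NOR q = L NOR H = L
g3 = g1 NOR g2 = H NOR L = L
g5 = g1 NOR g2 = H NOR L = L
g7 = g5 NOR g3 = L NOR L = H
g9 = NOT g5 = NOT L = H
g10 = g2 NOR q = L NOR H = L

g2 = L, g7 = H, g9 = H, g10 = L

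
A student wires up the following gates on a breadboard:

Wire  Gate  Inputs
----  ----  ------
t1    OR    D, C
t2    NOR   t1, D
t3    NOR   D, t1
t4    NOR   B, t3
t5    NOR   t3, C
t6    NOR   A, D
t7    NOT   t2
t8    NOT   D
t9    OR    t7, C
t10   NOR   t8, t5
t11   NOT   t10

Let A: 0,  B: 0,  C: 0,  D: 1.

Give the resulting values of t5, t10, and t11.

t1 = D OR C = 1 OR 0 = 1
t3 = D NOR t1 = 1 NOR 1 = 0
t5 = t3 NOR C = 0 NOR 0 = 1
t8 = NOT D = NOT 1 = 0
t10 = t8 NOR t5 = 0 NOR 1 = 0
t11 = NOT t10 = NOT 0 = 1

t5 = 1, t10 = 0, t11 = 1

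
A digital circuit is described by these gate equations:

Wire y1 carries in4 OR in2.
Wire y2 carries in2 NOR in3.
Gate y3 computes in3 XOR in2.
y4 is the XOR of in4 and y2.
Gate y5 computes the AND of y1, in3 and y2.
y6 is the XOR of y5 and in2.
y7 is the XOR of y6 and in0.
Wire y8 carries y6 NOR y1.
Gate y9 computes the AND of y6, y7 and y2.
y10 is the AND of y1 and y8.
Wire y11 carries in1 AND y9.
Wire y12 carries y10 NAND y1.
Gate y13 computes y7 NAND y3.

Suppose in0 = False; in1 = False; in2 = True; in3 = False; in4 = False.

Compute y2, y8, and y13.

y1 = in4 OR in2 = False OR True = True
y2 = in2 NOR in3 = True NOR False = False
y3 = in3 XOR in2 = False XOR True = True
y5 = y1 AND in3 AND y2 = True AND False AND False = False
y6 = y5 XOR in2 = False XOR True = True
y7 = y6 XOR in0 = True XOR False = True
y8 = y6 NOR y1 = True NOR True = False
y13 = y7 NAND y3 = True NAND True = False

y2 = False, y8 = False, y13 = False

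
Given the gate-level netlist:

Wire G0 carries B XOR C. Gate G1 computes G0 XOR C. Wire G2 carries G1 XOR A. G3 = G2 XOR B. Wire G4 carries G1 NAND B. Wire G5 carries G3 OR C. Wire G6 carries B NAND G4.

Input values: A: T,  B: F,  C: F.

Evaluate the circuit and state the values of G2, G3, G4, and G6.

G0 = B XOR C = F XOR F = F
G1 = G0 XOR C = F XOR F = F
G2 = G1 XOR A = F XOR T = T
G3 = G2 XOR B = T XOR F = T
G4 = G1 NAND B = F NAND F = T
G6 = B NAND G4 = F NAND T = T

G2 = T  G3 = T  G4 = T  G6 = T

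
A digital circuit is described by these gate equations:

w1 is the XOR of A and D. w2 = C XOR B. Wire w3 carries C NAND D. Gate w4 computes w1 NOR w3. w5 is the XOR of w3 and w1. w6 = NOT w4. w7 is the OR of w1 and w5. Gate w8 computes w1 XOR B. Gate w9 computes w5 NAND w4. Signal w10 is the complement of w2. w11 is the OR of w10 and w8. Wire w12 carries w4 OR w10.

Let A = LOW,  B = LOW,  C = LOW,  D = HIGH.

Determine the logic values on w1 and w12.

w1 = HIGH  w12 = HIGH

w1 = A XOR D = LOW XOR HIGH = HIGH
w2 = C XOR B = LOW XOR LOW = LOW
w3 = C NAND D = LOW NAND HIGH = HIGH
w4 = w1 NOR w3 = HIGH NOR HIGH = LOW
w10 = NOT w2 = NOT LOW = HIGH
w12 = w4 OR w10 = LOW OR HIGH = HIGH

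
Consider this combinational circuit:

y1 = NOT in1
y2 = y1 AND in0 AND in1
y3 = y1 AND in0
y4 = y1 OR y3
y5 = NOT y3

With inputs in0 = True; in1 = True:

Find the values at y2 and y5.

y2 = False, y5 = True

y1 = NOT in1 = NOT True = False
y2 = y1 AND in0 AND in1 = False AND True AND True = False
y3 = y1 AND in0 = False AND True = False
y5 = NOT y3 = NOT False = True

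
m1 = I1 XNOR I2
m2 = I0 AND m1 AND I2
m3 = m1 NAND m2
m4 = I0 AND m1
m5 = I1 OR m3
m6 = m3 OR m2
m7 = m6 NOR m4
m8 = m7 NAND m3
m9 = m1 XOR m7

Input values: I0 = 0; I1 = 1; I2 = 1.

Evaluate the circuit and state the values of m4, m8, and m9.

m1 = I1 XNOR I2 = 1 XNOR 1 = 1
m2 = I0 AND m1 AND I2 = 0 AND 1 AND 1 = 0
m3 = m1 NAND m2 = 1 NAND 0 = 1
m4 = I0 AND m1 = 0 AND 1 = 0
m6 = m3 OR m2 = 1 OR 0 = 1
m7 = m6 NOR m4 = 1 NOR 0 = 0
m8 = m7 NAND m3 = 0 NAND 1 = 1
m9 = m1 XOR m7 = 1 XOR 0 = 1

m4 = 0  m8 = 1  m9 = 1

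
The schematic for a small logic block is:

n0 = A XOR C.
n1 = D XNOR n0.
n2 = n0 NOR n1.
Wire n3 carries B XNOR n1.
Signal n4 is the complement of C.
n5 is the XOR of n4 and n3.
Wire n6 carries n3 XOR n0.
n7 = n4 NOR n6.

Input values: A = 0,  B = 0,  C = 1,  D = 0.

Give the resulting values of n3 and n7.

n0 = A XOR C = 0 XOR 1 = 1
n1 = D XNOR n0 = 0 XNOR 1 = 0
n3 = B XNOR n1 = 0 XNOR 0 = 1
n4 = NOT C = NOT 1 = 0
n6 = n3 XOR n0 = 1 XOR 1 = 0
n7 = n4 NOR n6 = 0 NOR 0 = 1

n3 = 1; n7 = 1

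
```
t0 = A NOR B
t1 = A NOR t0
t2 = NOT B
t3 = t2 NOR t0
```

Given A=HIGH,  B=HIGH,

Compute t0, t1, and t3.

t0 = A NOR B = HIGH NOR HIGH = LOW
t1 = A NOR t0 = HIGH NOR LOW = LOW
t2 = NOT B = NOT HIGH = LOW
t3 = t2 NOR t0 = LOW NOR LOW = HIGH

t0 = LOW, t1 = LOW, t3 = HIGH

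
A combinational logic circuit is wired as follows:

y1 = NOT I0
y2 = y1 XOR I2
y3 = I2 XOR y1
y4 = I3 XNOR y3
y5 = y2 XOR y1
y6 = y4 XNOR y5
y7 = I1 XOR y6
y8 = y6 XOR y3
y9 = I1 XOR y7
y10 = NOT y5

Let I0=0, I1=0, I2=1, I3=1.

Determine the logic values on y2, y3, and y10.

y2 = 0  y3 = 0  y10 = 0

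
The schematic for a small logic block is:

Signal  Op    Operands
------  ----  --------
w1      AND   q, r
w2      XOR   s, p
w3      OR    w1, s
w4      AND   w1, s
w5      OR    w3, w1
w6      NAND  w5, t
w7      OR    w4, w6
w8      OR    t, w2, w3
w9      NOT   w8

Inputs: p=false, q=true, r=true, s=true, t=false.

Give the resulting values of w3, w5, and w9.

w3 = true  w5 = true  w9 = false

w1 = q AND r = true AND true = true
w2 = s XOR p = true XOR false = true
w3 = w1 OR s = true OR true = true
w5 = w3 OR w1 = true OR true = true
w8 = t OR w2 OR w3 = false OR true OR true = true
w9 = NOT w8 = NOT true = false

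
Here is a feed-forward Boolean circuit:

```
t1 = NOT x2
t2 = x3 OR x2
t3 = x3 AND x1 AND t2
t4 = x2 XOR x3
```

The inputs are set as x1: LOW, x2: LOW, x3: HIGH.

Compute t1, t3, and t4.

t1 = NOT x2 = NOT LOW = HIGH
t2 = x3 OR x2 = HIGH OR LOW = HIGH
t3 = x3 AND x1 AND t2 = HIGH AND LOW AND HIGH = LOW
t4 = x2 XOR x3 = LOW XOR HIGH = HIGH

t1 = HIGH; t3 = LOW; t4 = HIGH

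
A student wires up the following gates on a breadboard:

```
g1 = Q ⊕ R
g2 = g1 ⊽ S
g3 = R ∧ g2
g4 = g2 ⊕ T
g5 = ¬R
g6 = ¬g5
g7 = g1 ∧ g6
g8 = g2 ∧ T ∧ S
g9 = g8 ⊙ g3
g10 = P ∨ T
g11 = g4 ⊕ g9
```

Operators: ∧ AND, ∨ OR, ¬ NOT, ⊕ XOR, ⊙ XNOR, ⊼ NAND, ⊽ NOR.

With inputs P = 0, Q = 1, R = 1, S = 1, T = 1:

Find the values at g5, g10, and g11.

g1 = Q XOR R = 1 XOR 1 = 0
g2 = g1 NOR S = 0 NOR 1 = 0
g3 = R AND g2 = 1 AND 0 = 0
g4 = g2 XOR T = 0 XOR 1 = 1
g5 = NOT R = NOT 1 = 0
g8 = g2 AND T AND S = 0 AND 1 AND 1 = 0
g9 = g8 XNOR g3 = 0 XNOR 0 = 1
g10 = P OR T = 0 OR 1 = 1
g11 = g4 XOR g9 = 1 XOR 1 = 0

g5 = 0  g10 = 1  g11 = 0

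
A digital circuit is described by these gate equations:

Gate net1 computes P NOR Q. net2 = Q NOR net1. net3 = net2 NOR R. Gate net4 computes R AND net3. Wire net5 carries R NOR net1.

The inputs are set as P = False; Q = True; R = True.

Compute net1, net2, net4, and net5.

net1 = False  net2 = False  net4 = False  net5 = False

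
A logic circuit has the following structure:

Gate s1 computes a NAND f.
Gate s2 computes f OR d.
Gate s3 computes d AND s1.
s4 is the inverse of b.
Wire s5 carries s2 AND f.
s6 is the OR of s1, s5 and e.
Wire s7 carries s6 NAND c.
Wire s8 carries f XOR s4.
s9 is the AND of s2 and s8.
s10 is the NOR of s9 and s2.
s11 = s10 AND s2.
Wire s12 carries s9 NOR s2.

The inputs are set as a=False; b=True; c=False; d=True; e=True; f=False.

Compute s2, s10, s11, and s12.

s2 = f OR d = False OR True = True
s4 = NOT b = NOT True = False
s8 = f XOR s4 = False XOR False = False
s9 = s2 AND s8 = True AND False = False
s10 = s9 NOR s2 = False NOR True = False
s11 = s10 AND s2 = False AND True = False
s12 = s9 NOR s2 = False NOR True = False

s2 = True, s10 = False, s11 = False, s12 = False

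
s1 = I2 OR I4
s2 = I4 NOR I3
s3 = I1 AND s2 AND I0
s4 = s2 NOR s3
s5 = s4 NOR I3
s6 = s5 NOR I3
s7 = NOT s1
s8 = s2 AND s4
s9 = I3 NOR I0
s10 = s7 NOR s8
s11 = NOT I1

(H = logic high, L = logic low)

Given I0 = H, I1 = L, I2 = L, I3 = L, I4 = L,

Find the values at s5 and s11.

s5 = H  s11 = H

s2 = I4 NOR I3 = L NOR L = H
s3 = I1 AND s2 AND I0 = L AND H AND H = L
s4 = s2 NOR s3 = H NOR L = L
s5 = s4 NOR I3 = L NOR L = H
s11 = NOT I1 = NOT L = H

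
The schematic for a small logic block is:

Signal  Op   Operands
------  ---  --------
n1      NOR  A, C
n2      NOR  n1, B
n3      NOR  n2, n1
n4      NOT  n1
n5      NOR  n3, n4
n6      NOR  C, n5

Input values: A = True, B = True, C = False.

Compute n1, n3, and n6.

n1 = A NOR C = True NOR False = False
n2 = n1 NOR B = False NOR True = False
n3 = n2 NOR n1 = False NOR False = True
n4 = NOT n1 = NOT False = True
n5 = n3 NOR n4 = True NOR True = False
n6 = C NOR n5 = False NOR False = True

n1 = False, n3 = True, n6 = True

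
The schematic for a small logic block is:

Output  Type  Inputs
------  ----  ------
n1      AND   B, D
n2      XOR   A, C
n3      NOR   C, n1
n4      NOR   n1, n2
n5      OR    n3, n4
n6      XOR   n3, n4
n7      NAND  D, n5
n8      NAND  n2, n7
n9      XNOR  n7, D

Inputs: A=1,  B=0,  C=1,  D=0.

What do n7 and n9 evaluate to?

n7 = 1, n9 = 0

n1 = B AND D = 0 AND 0 = 0
n2 = A XOR C = 1 XOR 1 = 0
n3 = C NOR n1 = 1 NOR 0 = 0
n4 = n1 NOR n2 = 0 NOR 0 = 1
n5 = n3 OR n4 = 0 OR 1 = 1
n7 = D NAND n5 = 0 NAND 1 = 1
n9 = n7 XNOR D = 1 XNOR 0 = 0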